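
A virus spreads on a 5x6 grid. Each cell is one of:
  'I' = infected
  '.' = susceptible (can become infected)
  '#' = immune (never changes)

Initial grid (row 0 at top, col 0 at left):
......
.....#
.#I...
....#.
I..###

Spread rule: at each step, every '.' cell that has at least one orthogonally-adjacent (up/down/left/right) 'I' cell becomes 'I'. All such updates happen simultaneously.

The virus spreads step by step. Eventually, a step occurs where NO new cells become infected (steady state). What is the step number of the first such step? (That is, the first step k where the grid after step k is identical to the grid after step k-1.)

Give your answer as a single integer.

Answer: 6

Derivation:
Step 0 (initial): 2 infected
Step 1: +5 new -> 7 infected
Step 2: +8 new -> 15 infected
Step 3: +5 new -> 20 infected
Step 4: +3 new -> 23 infected
Step 5: +1 new -> 24 infected
Step 6: +0 new -> 24 infected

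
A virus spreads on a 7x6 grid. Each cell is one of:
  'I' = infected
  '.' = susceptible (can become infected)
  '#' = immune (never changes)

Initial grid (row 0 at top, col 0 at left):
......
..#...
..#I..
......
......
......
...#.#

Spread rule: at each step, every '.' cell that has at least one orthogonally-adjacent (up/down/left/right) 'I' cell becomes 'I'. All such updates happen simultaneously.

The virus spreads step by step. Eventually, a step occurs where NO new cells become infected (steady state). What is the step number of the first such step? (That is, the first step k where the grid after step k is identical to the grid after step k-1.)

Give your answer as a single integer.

Step 0 (initial): 1 infected
Step 1: +3 new -> 4 infected
Step 2: +6 new -> 10 infected
Step 3: +8 new -> 18 infected
Step 4: +8 new -> 26 infected
Step 5: +8 new -> 34 infected
Step 6: +3 new -> 37 infected
Step 7: +1 new -> 38 infected
Step 8: +0 new -> 38 infected

Answer: 8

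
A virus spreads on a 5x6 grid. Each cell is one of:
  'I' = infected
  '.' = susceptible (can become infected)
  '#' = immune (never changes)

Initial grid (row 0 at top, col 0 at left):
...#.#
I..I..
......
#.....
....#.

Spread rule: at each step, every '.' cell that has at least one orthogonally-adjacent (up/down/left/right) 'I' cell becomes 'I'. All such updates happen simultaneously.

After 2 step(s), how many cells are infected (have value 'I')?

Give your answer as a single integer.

Answer: 16

Derivation:
Step 0 (initial): 2 infected
Step 1: +6 new -> 8 infected
Step 2: +8 new -> 16 infected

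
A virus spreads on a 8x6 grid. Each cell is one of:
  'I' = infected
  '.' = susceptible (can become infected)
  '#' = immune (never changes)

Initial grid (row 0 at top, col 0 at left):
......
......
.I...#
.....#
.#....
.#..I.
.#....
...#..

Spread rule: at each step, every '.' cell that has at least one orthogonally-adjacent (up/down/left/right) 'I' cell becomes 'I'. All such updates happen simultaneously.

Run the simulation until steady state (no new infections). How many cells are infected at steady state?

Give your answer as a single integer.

Answer: 42

Derivation:
Step 0 (initial): 2 infected
Step 1: +8 new -> 10 infected
Step 2: +13 new -> 23 infected
Step 3: +9 new -> 32 infected
Step 4: +4 new -> 36 infected
Step 5: +4 new -> 40 infected
Step 6: +2 new -> 42 infected
Step 7: +0 new -> 42 infected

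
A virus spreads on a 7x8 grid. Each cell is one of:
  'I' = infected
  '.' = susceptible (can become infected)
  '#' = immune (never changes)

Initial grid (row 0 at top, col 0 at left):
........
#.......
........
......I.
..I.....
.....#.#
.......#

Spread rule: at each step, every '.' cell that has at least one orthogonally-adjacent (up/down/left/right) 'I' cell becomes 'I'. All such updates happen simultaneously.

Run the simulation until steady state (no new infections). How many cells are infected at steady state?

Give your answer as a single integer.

Step 0 (initial): 2 infected
Step 1: +8 new -> 10 infected
Step 2: +15 new -> 25 infected
Step 3: +13 new -> 38 infected
Step 4: +10 new -> 48 infected
Step 5: +3 new -> 51 infected
Step 6: +1 new -> 52 infected
Step 7: +0 new -> 52 infected

Answer: 52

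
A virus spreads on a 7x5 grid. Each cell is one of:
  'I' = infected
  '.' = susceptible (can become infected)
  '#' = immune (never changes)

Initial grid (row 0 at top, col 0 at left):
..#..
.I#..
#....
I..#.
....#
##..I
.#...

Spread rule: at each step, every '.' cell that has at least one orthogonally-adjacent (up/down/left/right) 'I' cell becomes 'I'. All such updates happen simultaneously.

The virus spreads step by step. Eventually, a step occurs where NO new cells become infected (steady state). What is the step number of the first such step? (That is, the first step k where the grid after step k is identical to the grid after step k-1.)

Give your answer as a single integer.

Answer: 7

Derivation:
Step 0 (initial): 3 infected
Step 1: +7 new -> 10 infected
Step 2: +7 new -> 17 infected
Step 3: +3 new -> 20 infected
Step 4: +2 new -> 22 infected
Step 5: +3 new -> 25 infected
Step 6: +1 new -> 26 infected
Step 7: +0 new -> 26 infected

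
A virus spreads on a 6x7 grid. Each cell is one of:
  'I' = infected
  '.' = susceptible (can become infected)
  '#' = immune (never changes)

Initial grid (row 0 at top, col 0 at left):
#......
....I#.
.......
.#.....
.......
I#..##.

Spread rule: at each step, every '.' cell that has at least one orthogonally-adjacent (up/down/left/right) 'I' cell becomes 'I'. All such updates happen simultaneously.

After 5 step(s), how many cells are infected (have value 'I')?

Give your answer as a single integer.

Step 0 (initial): 2 infected
Step 1: +4 new -> 6 infected
Step 2: +8 new -> 14 infected
Step 3: +10 new -> 24 infected
Step 4: +9 new -> 33 infected
Step 5: +2 new -> 35 infected

Answer: 35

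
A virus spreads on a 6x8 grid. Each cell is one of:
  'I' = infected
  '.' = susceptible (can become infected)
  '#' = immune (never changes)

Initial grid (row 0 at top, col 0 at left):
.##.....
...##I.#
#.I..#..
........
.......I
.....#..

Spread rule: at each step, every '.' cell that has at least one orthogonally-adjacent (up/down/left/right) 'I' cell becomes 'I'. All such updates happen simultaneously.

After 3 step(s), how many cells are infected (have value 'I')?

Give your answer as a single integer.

Step 0 (initial): 3 infected
Step 1: +9 new -> 12 infected
Step 2: +12 new -> 24 infected
Step 3: +10 new -> 34 infected

Answer: 34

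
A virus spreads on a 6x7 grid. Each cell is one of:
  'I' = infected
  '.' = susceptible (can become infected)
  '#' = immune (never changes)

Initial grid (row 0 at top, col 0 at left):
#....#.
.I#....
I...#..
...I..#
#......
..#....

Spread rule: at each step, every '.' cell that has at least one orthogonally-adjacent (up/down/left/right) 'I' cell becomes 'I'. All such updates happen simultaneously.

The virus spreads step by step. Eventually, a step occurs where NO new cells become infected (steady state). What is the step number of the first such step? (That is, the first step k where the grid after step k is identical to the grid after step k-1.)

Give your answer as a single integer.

Step 0 (initial): 3 infected
Step 1: +8 new -> 11 infected
Step 2: +8 new -> 19 infected
Step 3: +6 new -> 25 infected
Step 4: +6 new -> 31 infected
Step 5: +3 new -> 34 infected
Step 6: +1 new -> 35 infected
Step 7: +0 new -> 35 infected

Answer: 7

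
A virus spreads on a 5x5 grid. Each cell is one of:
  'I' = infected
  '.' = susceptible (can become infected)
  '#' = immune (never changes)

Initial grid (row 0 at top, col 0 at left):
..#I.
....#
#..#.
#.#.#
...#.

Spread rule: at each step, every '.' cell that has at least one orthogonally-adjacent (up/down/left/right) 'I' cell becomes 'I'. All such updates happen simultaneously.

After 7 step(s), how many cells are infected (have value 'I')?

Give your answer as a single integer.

Answer: 14

Derivation:
Step 0 (initial): 1 infected
Step 1: +2 new -> 3 infected
Step 2: +1 new -> 4 infected
Step 3: +2 new -> 6 infected
Step 4: +3 new -> 9 infected
Step 5: +2 new -> 11 infected
Step 6: +1 new -> 12 infected
Step 7: +2 new -> 14 infected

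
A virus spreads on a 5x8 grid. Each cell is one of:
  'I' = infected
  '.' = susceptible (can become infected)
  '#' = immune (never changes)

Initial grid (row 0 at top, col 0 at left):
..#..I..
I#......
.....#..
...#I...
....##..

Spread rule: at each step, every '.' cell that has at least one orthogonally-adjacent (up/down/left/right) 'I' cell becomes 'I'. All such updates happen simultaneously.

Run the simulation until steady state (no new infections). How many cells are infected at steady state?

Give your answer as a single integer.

Answer: 34

Derivation:
Step 0 (initial): 3 infected
Step 1: +7 new -> 10 infected
Step 2: +9 new -> 19 infected
Step 3: +8 new -> 27 infected
Step 4: +5 new -> 32 infected
Step 5: +1 new -> 33 infected
Step 6: +1 new -> 34 infected
Step 7: +0 new -> 34 infected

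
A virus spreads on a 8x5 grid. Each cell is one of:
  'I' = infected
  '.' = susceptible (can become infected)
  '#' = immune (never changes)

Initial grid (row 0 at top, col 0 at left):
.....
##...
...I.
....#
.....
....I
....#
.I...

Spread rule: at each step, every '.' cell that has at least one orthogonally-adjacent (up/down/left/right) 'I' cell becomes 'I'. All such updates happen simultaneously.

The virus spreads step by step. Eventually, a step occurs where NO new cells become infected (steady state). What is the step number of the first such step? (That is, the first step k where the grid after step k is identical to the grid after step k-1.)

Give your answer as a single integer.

Answer: 6

Derivation:
Step 0 (initial): 3 infected
Step 1: +9 new -> 12 infected
Step 2: +12 new -> 24 infected
Step 3: +8 new -> 32 infected
Step 4: +3 new -> 35 infected
Step 5: +1 new -> 36 infected
Step 6: +0 new -> 36 infected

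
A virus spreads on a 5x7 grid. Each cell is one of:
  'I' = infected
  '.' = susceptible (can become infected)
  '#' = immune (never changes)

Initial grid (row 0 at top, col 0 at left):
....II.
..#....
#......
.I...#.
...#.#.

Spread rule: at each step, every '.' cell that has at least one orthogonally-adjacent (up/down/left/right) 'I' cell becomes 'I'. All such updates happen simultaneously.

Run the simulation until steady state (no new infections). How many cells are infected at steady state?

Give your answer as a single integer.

Answer: 30

Derivation:
Step 0 (initial): 3 infected
Step 1: +8 new -> 11 infected
Step 2: +10 new -> 21 infected
Step 3: +5 new -> 26 infected
Step 4: +3 new -> 29 infected
Step 5: +1 new -> 30 infected
Step 6: +0 new -> 30 infected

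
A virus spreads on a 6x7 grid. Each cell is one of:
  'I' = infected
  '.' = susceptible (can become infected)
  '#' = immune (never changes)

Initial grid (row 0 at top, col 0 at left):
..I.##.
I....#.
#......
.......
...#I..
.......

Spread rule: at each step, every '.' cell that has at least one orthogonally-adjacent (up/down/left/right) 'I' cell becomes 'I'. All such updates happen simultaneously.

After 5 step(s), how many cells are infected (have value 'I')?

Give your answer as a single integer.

Step 0 (initial): 3 infected
Step 1: +8 new -> 11 infected
Step 2: +9 new -> 20 infected
Step 3: +8 new -> 28 infected
Step 4: +5 new -> 33 infected
Step 5: +3 new -> 36 infected

Answer: 36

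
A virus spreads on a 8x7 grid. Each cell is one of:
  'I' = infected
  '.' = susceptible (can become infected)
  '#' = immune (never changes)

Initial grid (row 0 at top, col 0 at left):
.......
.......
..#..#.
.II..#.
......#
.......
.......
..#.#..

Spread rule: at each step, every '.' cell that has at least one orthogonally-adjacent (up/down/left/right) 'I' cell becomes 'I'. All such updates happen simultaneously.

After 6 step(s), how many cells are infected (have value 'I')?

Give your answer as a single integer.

Step 0 (initial): 2 infected
Step 1: +5 new -> 7 infected
Step 2: +8 new -> 15 infected
Step 3: +10 new -> 25 infected
Step 4: +9 new -> 34 infected
Step 5: +6 new -> 40 infected
Step 6: +4 new -> 44 infected

Answer: 44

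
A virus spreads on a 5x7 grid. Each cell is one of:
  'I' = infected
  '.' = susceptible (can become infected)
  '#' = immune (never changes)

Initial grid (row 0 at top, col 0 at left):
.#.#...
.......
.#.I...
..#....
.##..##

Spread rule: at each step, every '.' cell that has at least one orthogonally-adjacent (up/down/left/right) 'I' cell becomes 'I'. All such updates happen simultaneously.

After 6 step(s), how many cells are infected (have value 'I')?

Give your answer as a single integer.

Step 0 (initial): 1 infected
Step 1: +4 new -> 5 infected
Step 2: +5 new -> 10 infected
Step 3: +7 new -> 17 infected
Step 4: +4 new -> 21 infected
Step 5: +3 new -> 24 infected
Step 6: +1 new -> 25 infected

Answer: 25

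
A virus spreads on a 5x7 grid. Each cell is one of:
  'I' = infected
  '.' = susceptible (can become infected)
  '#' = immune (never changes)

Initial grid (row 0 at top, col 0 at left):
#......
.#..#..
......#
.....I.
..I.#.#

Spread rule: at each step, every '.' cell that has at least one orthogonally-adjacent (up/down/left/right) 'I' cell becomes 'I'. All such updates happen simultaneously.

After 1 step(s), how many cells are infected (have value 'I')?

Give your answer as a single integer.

Step 0 (initial): 2 infected
Step 1: +7 new -> 9 infected

Answer: 9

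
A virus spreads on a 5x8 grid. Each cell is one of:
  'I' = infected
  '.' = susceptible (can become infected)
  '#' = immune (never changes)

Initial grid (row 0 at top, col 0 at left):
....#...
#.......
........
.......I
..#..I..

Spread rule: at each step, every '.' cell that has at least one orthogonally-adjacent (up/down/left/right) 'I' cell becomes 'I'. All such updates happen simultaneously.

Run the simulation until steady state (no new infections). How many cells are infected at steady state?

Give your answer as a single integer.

Step 0 (initial): 2 infected
Step 1: +6 new -> 8 infected
Step 2: +5 new -> 13 infected
Step 3: +5 new -> 18 infected
Step 4: +5 new -> 23 infected
Step 5: +3 new -> 26 infected
Step 6: +5 new -> 31 infected
Step 7: +4 new -> 35 infected
Step 8: +1 new -> 36 infected
Step 9: +1 new -> 37 infected
Step 10: +0 new -> 37 infected

Answer: 37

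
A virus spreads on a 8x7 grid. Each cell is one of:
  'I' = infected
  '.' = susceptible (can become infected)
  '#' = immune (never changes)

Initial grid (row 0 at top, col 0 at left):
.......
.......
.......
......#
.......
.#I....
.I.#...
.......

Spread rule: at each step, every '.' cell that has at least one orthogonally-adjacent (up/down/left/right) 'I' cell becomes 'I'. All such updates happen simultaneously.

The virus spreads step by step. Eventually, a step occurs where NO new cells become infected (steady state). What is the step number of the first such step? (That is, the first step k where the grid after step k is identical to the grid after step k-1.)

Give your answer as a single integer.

Answer: 10

Derivation:
Step 0 (initial): 2 infected
Step 1: +5 new -> 7 infected
Step 2: +7 new -> 14 infected
Step 3: +8 new -> 22 infected
Step 4: +9 new -> 31 infected
Step 5: +9 new -> 40 infected
Step 6: +6 new -> 46 infected
Step 7: +4 new -> 50 infected
Step 8: +2 new -> 52 infected
Step 9: +1 new -> 53 infected
Step 10: +0 new -> 53 infected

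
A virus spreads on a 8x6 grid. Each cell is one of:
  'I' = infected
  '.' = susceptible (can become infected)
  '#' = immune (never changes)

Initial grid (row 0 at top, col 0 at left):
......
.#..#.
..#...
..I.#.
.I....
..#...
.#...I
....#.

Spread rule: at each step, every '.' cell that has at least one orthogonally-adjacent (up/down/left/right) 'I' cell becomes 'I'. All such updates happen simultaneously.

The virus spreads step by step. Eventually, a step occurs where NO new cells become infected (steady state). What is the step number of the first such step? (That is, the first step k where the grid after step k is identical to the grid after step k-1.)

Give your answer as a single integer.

Step 0 (initial): 3 infected
Step 1: +8 new -> 11 infected
Step 2: +8 new -> 19 infected
Step 3: +9 new -> 28 infected
Step 4: +6 new -> 34 infected
Step 5: +5 new -> 39 infected
Step 6: +2 new -> 41 infected
Step 7: +0 new -> 41 infected

Answer: 7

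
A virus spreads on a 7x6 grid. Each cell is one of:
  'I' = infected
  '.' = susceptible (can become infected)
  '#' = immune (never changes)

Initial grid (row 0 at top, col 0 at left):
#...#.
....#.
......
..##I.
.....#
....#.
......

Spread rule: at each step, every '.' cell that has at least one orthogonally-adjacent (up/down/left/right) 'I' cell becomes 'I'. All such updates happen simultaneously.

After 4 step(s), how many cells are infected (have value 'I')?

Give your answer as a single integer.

Step 0 (initial): 1 infected
Step 1: +3 new -> 4 infected
Step 2: +3 new -> 7 infected
Step 3: +5 new -> 12 infected
Step 4: +7 new -> 19 infected

Answer: 19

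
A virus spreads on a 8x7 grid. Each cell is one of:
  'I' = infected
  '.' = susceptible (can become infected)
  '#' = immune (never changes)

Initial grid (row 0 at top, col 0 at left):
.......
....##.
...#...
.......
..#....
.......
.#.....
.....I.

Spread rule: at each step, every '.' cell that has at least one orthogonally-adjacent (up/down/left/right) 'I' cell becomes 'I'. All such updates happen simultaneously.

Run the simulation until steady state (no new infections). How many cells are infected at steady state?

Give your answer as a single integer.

Step 0 (initial): 1 infected
Step 1: +3 new -> 4 infected
Step 2: +4 new -> 8 infected
Step 3: +5 new -> 13 infected
Step 4: +6 new -> 19 infected
Step 5: +6 new -> 25 infected
Step 6: +5 new -> 30 infected
Step 7: +4 new -> 34 infected
Step 8: +4 new -> 38 infected
Step 9: +4 new -> 42 infected
Step 10: +5 new -> 47 infected
Step 11: +3 new -> 50 infected
Step 12: +1 new -> 51 infected
Step 13: +0 new -> 51 infected

Answer: 51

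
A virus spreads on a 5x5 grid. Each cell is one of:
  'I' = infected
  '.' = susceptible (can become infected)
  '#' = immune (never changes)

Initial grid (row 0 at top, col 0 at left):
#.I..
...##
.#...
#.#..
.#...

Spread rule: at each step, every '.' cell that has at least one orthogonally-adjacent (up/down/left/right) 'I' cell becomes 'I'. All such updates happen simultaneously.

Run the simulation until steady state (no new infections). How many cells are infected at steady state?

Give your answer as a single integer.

Step 0 (initial): 1 infected
Step 1: +3 new -> 4 infected
Step 2: +3 new -> 7 infected
Step 3: +2 new -> 9 infected
Step 4: +3 new -> 12 infected
Step 5: +2 new -> 14 infected
Step 6: +2 new -> 16 infected
Step 7: +0 new -> 16 infected

Answer: 16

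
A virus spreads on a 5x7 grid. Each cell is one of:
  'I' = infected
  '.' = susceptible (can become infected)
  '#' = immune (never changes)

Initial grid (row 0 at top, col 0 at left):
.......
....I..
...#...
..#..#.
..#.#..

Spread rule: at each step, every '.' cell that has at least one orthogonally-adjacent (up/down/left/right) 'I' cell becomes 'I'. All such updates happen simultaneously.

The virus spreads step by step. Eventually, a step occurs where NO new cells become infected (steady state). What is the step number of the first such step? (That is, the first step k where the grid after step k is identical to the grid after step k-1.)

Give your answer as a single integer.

Answer: 8

Derivation:
Step 0 (initial): 1 infected
Step 1: +4 new -> 5 infected
Step 2: +6 new -> 11 infected
Step 3: +6 new -> 17 infected
Step 4: +5 new -> 22 infected
Step 5: +4 new -> 26 infected
Step 6: +3 new -> 29 infected
Step 7: +1 new -> 30 infected
Step 8: +0 new -> 30 infected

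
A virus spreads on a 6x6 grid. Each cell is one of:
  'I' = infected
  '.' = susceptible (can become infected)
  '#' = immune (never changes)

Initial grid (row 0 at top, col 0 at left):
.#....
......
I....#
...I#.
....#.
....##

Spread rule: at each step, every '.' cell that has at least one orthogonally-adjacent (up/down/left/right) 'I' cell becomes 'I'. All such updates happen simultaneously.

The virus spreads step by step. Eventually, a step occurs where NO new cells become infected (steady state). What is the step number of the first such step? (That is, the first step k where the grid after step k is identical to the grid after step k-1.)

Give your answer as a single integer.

Answer: 6

Derivation:
Step 0 (initial): 2 infected
Step 1: +6 new -> 8 infected
Step 2: +9 new -> 17 infected
Step 3: +6 new -> 23 infected
Step 4: +4 new -> 27 infected
Step 5: +1 new -> 28 infected
Step 6: +0 new -> 28 infected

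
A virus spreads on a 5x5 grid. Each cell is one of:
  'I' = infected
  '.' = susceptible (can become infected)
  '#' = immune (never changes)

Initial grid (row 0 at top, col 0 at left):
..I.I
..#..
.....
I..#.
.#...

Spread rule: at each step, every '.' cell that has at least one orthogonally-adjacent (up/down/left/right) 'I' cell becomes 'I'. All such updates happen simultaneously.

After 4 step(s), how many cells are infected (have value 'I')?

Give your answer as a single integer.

Answer: 22

Derivation:
Step 0 (initial): 3 infected
Step 1: +6 new -> 9 infected
Step 2: +7 new -> 16 infected
Step 3: +4 new -> 20 infected
Step 4: +2 new -> 22 infected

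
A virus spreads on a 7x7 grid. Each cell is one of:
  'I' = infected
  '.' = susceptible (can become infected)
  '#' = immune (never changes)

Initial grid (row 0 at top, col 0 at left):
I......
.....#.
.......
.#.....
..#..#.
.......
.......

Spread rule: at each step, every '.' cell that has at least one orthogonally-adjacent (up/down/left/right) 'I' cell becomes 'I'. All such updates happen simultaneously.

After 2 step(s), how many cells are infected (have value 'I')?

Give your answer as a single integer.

Step 0 (initial): 1 infected
Step 1: +2 new -> 3 infected
Step 2: +3 new -> 6 infected

Answer: 6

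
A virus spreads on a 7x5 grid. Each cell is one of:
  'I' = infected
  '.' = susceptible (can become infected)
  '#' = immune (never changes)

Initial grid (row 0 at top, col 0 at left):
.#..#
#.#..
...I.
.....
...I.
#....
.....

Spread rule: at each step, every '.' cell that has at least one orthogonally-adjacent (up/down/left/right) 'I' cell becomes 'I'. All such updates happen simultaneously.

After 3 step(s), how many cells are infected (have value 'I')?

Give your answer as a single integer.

Step 0 (initial): 2 infected
Step 1: +7 new -> 9 infected
Step 2: +9 new -> 18 infected
Step 3: +8 new -> 26 infected

Answer: 26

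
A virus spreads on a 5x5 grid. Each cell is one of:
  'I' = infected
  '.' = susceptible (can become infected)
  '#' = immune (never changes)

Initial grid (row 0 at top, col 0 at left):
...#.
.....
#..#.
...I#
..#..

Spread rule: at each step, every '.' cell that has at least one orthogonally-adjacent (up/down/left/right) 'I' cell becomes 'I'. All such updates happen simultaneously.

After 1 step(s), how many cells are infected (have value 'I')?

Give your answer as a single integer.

Answer: 3

Derivation:
Step 0 (initial): 1 infected
Step 1: +2 new -> 3 infected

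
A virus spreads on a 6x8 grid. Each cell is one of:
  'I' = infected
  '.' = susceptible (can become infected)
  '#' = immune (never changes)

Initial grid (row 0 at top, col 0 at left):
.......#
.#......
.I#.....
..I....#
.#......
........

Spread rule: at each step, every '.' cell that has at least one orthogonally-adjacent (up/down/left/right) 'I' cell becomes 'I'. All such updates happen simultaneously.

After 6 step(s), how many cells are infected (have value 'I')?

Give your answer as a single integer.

Step 0 (initial): 2 infected
Step 1: +4 new -> 6 infected
Step 2: +6 new -> 12 infected
Step 3: +8 new -> 20 infected
Step 4: +9 new -> 29 infected
Step 5: +6 new -> 35 infected
Step 6: +5 new -> 40 infected

Answer: 40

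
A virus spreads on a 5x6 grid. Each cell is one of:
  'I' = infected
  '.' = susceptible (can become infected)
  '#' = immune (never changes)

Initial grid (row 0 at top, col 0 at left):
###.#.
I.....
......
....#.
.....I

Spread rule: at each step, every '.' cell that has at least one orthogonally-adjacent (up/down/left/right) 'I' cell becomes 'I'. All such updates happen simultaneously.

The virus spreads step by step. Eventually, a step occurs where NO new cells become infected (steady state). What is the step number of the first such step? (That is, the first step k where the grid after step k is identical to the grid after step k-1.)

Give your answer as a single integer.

Step 0 (initial): 2 infected
Step 1: +4 new -> 6 infected
Step 2: +5 new -> 11 infected
Step 3: +8 new -> 19 infected
Step 4: +6 new -> 25 infected
Step 5: +0 new -> 25 infected

Answer: 5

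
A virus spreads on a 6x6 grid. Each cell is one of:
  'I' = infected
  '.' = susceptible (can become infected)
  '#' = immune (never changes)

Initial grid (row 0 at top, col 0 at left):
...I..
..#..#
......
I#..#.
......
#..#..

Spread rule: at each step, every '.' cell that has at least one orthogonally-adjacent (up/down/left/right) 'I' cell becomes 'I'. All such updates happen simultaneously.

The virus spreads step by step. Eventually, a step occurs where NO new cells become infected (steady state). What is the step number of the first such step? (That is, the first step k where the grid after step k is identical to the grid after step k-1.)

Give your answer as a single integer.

Answer: 8

Derivation:
Step 0 (initial): 2 infected
Step 1: +5 new -> 7 infected
Step 2: +7 new -> 14 infected
Step 3: +7 new -> 21 infected
Step 4: +4 new -> 25 infected
Step 5: +2 new -> 27 infected
Step 6: +2 new -> 29 infected
Step 7: +1 new -> 30 infected
Step 8: +0 new -> 30 infected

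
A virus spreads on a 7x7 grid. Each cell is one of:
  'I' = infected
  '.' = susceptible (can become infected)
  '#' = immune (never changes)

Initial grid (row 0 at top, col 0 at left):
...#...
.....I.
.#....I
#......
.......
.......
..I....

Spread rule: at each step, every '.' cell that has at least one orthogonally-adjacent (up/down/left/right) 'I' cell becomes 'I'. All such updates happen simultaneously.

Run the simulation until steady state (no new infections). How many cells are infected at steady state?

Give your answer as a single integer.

Answer: 46

Derivation:
Step 0 (initial): 3 infected
Step 1: +8 new -> 11 infected
Step 2: +11 new -> 22 infected
Step 3: +11 new -> 33 infected
Step 4: +9 new -> 42 infected
Step 5: +2 new -> 44 infected
Step 6: +2 new -> 46 infected
Step 7: +0 new -> 46 infected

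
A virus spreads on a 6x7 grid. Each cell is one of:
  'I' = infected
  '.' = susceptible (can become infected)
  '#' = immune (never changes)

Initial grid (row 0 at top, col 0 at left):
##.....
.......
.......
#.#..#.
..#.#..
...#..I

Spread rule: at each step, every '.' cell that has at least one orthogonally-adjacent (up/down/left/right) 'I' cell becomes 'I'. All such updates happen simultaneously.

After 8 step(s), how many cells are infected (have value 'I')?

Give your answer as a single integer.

Step 0 (initial): 1 infected
Step 1: +2 new -> 3 infected
Step 2: +3 new -> 6 infected
Step 3: +1 new -> 7 infected
Step 4: +2 new -> 9 infected
Step 5: +3 new -> 12 infected
Step 6: +4 new -> 16 infected
Step 7: +4 new -> 20 infected
Step 8: +4 new -> 24 infected

Answer: 24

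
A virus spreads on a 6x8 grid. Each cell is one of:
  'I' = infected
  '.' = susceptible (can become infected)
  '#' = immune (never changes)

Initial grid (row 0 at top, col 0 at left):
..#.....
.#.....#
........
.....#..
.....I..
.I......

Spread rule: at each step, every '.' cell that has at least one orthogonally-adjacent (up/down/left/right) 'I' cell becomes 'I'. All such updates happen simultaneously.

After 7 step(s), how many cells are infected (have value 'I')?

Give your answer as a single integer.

Answer: 44

Derivation:
Step 0 (initial): 2 infected
Step 1: +6 new -> 8 infected
Step 2: +10 new -> 18 infected
Step 3: +8 new -> 26 infected
Step 4: +7 new -> 33 infected
Step 5: +6 new -> 39 infected
Step 6: +4 new -> 43 infected
Step 7: +1 new -> 44 infected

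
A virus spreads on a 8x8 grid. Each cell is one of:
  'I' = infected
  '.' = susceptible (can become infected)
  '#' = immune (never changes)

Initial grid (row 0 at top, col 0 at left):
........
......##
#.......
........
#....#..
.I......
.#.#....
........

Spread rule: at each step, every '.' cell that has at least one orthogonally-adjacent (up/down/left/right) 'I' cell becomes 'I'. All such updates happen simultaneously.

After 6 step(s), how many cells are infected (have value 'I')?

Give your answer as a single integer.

Step 0 (initial): 1 infected
Step 1: +3 new -> 4 infected
Step 2: +5 new -> 9 infected
Step 3: +7 new -> 16 infected
Step 4: +8 new -> 24 infected
Step 5: +8 new -> 32 infected
Step 6: +9 new -> 41 infected

Answer: 41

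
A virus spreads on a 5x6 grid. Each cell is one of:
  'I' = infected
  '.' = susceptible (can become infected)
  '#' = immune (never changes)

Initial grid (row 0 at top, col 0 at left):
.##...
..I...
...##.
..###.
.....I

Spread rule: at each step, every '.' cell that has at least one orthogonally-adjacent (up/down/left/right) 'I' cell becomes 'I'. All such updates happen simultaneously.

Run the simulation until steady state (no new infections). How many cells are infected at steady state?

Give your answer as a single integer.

Step 0 (initial): 2 infected
Step 1: +5 new -> 7 infected
Step 2: +6 new -> 13 infected
Step 3: +6 new -> 19 infected
Step 4: +3 new -> 22 infected
Step 5: +1 new -> 23 infected
Step 6: +0 new -> 23 infected

Answer: 23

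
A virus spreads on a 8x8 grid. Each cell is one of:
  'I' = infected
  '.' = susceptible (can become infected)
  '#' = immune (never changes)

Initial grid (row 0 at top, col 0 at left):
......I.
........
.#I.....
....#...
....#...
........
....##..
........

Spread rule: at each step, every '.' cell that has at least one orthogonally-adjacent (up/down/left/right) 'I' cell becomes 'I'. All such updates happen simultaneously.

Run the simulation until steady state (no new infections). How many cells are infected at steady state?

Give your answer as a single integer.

Step 0 (initial): 2 infected
Step 1: +6 new -> 8 infected
Step 2: +11 new -> 19 infected
Step 3: +11 new -> 30 infected
Step 4: +9 new -> 39 infected
Step 5: +8 new -> 47 infected
Step 6: +6 new -> 53 infected
Step 7: +4 new -> 57 infected
Step 8: +2 new -> 59 infected
Step 9: +0 new -> 59 infected

Answer: 59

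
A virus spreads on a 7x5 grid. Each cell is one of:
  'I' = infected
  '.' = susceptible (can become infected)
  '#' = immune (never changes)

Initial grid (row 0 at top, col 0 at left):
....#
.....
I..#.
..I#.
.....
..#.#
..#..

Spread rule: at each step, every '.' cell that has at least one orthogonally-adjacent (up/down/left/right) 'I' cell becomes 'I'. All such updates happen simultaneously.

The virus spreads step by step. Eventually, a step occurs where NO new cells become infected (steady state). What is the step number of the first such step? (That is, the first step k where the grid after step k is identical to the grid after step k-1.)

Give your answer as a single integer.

Step 0 (initial): 2 infected
Step 1: +6 new -> 8 infected
Step 2: +6 new -> 14 infected
Step 3: +7 new -> 21 infected
Step 4: +6 new -> 27 infected
Step 5: +2 new -> 29 infected
Step 6: +0 new -> 29 infected

Answer: 6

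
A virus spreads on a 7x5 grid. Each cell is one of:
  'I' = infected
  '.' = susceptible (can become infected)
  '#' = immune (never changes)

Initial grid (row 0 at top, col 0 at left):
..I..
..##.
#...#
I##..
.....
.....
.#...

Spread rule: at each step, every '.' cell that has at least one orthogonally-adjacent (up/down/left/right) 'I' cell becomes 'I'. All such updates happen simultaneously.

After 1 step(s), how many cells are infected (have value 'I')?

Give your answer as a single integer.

Step 0 (initial): 2 infected
Step 1: +3 new -> 5 infected

Answer: 5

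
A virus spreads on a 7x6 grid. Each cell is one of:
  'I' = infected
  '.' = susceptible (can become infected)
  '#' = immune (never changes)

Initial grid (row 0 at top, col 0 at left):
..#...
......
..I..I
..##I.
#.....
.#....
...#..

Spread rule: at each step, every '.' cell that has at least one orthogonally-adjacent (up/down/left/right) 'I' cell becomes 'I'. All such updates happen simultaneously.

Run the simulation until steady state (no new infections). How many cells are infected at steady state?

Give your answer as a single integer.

Step 0 (initial): 3 infected
Step 1: +7 new -> 10 infected
Step 2: +9 new -> 19 infected
Step 3: +10 new -> 29 infected
Step 4: +3 new -> 32 infected
Step 5: +1 new -> 33 infected
Step 6: +1 new -> 34 infected
Step 7: +1 new -> 35 infected
Step 8: +1 new -> 36 infected
Step 9: +0 new -> 36 infected

Answer: 36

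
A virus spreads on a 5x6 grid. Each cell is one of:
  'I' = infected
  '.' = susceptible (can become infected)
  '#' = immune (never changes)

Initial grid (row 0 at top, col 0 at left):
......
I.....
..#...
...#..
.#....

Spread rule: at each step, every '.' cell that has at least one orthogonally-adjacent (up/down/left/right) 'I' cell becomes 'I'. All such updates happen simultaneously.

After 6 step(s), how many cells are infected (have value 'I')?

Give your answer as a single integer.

Step 0 (initial): 1 infected
Step 1: +3 new -> 4 infected
Step 2: +4 new -> 8 infected
Step 3: +4 new -> 12 infected
Step 4: +4 new -> 16 infected
Step 5: +4 new -> 20 infected
Step 6: +4 new -> 24 infected

Answer: 24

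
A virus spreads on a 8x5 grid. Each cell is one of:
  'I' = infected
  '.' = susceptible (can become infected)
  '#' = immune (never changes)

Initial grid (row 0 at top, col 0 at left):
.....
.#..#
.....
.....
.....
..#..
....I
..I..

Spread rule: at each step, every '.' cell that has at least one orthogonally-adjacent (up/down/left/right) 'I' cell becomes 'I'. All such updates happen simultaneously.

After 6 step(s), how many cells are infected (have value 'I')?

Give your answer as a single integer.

Step 0 (initial): 2 infected
Step 1: +6 new -> 8 infected
Step 2: +4 new -> 12 infected
Step 3: +4 new -> 16 infected
Step 4: +5 new -> 21 infected
Step 5: +4 new -> 25 infected
Step 6: +4 new -> 29 infected

Answer: 29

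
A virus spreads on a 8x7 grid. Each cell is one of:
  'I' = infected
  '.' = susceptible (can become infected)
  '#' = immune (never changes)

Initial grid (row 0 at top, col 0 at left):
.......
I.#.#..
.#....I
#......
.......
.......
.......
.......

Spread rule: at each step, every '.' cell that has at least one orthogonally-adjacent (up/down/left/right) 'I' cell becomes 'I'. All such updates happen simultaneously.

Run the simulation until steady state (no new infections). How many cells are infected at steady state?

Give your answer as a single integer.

Step 0 (initial): 2 infected
Step 1: +6 new -> 8 infected
Step 2: +6 new -> 14 infected
Step 3: +6 new -> 20 infected
Step 4: +8 new -> 28 infected
Step 5: +5 new -> 33 infected
Step 6: +5 new -> 38 infected
Step 7: +4 new -> 42 infected
Step 8: +4 new -> 46 infected
Step 9: +3 new -> 49 infected
Step 10: +2 new -> 51 infected
Step 11: +1 new -> 52 infected
Step 12: +0 new -> 52 infected

Answer: 52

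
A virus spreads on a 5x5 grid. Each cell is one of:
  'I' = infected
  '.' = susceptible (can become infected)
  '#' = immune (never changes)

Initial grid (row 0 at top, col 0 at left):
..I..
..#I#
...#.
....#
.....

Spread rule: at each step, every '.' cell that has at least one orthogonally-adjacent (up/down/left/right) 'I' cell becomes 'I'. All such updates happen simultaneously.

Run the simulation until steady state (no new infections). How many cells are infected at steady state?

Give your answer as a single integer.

Answer: 20

Derivation:
Step 0 (initial): 2 infected
Step 1: +2 new -> 4 infected
Step 2: +3 new -> 7 infected
Step 3: +2 new -> 9 infected
Step 4: +3 new -> 12 infected
Step 5: +3 new -> 15 infected
Step 6: +3 new -> 18 infected
Step 7: +1 new -> 19 infected
Step 8: +1 new -> 20 infected
Step 9: +0 new -> 20 infected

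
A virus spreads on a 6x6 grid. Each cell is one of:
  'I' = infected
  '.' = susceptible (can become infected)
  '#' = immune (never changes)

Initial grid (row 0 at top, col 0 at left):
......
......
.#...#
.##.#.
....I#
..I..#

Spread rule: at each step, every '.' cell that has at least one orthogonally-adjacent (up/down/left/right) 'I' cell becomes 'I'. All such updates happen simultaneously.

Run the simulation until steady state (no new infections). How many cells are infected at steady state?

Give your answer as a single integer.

Answer: 28

Derivation:
Step 0 (initial): 2 infected
Step 1: +5 new -> 7 infected
Step 2: +3 new -> 10 infected
Step 3: +2 new -> 12 infected
Step 4: +4 new -> 16 infected
Step 5: +4 new -> 20 infected
Step 6: +5 new -> 25 infected
Step 7: +3 new -> 28 infected
Step 8: +0 new -> 28 infected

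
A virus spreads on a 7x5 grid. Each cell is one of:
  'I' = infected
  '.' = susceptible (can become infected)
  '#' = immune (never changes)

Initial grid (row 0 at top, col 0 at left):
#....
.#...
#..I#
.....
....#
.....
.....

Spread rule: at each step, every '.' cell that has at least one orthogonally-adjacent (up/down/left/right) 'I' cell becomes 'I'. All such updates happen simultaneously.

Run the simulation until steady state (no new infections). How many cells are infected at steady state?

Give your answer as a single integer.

Answer: 29

Derivation:
Step 0 (initial): 1 infected
Step 1: +3 new -> 4 infected
Step 2: +7 new -> 11 infected
Step 3: +5 new -> 16 infected
Step 4: +6 new -> 22 infected
Step 5: +4 new -> 26 infected
Step 6: +2 new -> 28 infected
Step 7: +1 new -> 29 infected
Step 8: +0 new -> 29 infected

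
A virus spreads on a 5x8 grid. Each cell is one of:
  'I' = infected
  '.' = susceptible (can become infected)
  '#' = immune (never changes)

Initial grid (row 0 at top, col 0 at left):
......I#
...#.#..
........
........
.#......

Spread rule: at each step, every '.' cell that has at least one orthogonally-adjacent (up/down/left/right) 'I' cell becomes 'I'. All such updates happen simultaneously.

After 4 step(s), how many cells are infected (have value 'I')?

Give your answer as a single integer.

Answer: 16

Derivation:
Step 0 (initial): 1 infected
Step 1: +2 new -> 3 infected
Step 2: +3 new -> 6 infected
Step 3: +5 new -> 11 infected
Step 4: +5 new -> 16 infected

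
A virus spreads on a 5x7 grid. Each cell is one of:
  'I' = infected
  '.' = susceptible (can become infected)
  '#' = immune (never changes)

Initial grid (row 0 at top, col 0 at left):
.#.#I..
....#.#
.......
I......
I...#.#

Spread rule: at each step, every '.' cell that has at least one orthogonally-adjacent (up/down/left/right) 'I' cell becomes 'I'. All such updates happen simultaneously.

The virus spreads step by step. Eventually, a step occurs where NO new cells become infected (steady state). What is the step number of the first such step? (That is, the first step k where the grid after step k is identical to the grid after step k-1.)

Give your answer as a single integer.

Step 0 (initial): 3 infected
Step 1: +4 new -> 7 infected
Step 2: +6 new -> 13 infected
Step 3: +6 new -> 19 infected
Step 4: +6 new -> 25 infected
Step 5: +4 new -> 29 infected
Step 6: +0 new -> 29 infected

Answer: 6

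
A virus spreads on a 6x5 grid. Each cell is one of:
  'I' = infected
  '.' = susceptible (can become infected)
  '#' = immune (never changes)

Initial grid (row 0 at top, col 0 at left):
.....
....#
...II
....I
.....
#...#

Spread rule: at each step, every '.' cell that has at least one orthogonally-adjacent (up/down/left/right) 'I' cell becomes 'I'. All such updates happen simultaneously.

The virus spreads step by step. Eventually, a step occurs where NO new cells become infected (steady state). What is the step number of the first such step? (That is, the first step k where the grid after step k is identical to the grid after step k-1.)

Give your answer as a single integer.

Answer: 6

Derivation:
Step 0 (initial): 3 infected
Step 1: +4 new -> 7 infected
Step 2: +5 new -> 12 infected
Step 3: +7 new -> 19 infected
Step 4: +5 new -> 24 infected
Step 5: +3 new -> 27 infected
Step 6: +0 new -> 27 infected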